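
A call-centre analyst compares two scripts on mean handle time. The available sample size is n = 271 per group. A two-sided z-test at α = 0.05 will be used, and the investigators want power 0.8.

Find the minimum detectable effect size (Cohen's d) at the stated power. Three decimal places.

Need Φ(δ − 1.960) = 0.8, so δ = 1.960 + 0.842 = 2.802.
(Lower-tail contribution to power is negligible for δ > 0.)
δ = d·√(n/2) ⇒ d = δ/√(n/2) = 2.802/√(271/2) = 0.2407.

d ≈ 0.241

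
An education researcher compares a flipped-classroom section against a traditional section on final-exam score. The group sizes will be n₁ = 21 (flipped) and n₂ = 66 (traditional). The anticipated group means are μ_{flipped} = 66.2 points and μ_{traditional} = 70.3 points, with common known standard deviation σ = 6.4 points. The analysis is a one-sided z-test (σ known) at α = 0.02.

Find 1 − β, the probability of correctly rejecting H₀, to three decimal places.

Power ≈ 0.693

Standardized effect: d = |μ_{flipped} − μ_{traditional}| / σ = |66.2 − 70.3| / 6.4 = 0.6406
Noncentrality parameter: δ = d / √(1/n₁ + 1/n₂) = 0.6406 / √(1/21 + 1/66) = 2.5570
One-sided α = 0.02 → critical value z_{0.02} = 2.054.
Power = P(Z > 2.054 − δ) = Φ(0.503) = 0.6926.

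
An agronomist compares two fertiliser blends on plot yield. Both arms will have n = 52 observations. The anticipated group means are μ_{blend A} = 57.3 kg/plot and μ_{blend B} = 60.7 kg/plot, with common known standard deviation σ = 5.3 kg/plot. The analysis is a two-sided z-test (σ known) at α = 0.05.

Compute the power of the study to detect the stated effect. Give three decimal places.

Standardized effect: d = |μ_{blend A} − μ_{blend B}| / σ = |57.3 − 60.7| / 5.3 = 0.6415
Noncentrality parameter: δ = d·√(n/2) = 0.6415 × √(52/2) = 3.2711
Critical value for a two-sided test at α = 0.05: z_{α/2} = 1.960.
Power = Φ(δ − 1.960) + Φ(−δ − 1.960) = Φ(1.311) + Φ(-5.231) = 0.9051 + 0.0000 = 0.9051.

Power ≈ 0.905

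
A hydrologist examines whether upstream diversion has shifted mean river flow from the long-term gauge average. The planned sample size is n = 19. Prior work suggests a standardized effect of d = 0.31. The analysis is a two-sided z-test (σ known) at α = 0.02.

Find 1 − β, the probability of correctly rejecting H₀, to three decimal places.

Power ≈ 0.165

Noncentrality parameter: δ = d·√n = 0.31 × √19 = 1.3513
Critical value for a two-sided test at α = 0.02: z_{α/2} = 2.326.
Power = Φ(δ − 2.326) + Φ(−δ − 2.326) = Φ(-0.975) + Φ(-3.678) = 0.1648 + 0.0001 = 0.1649.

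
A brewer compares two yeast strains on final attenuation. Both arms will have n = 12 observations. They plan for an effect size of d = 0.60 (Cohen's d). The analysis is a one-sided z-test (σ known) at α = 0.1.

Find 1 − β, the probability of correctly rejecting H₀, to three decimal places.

Noncentrality parameter: δ = d·√(n/2) = 0.60 × √(12/2) = 1.4697
One-sided α = 0.1 → critical value z_{0.1} = 1.282.
Power = Φ(δ − 1.282) = Φ(0.188) = 0.5746.

Power ≈ 0.575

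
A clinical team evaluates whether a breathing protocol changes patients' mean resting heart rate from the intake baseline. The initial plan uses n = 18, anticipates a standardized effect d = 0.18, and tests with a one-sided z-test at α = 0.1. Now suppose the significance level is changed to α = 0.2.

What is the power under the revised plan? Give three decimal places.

δ = d·√n = 0.18 × √18 = 0.7637 (unchanged). New critical value: z_{0.2} = 0.842.
Revised power = Φ(δ − 0.842) = Φ(-0.078) = 0.4689.

Power ≈ 0.469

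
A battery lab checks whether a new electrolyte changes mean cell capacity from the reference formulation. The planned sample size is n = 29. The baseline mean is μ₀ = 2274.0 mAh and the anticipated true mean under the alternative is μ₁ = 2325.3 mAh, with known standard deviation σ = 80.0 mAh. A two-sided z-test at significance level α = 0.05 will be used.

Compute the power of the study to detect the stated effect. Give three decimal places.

Power ≈ 0.932

Standardized effect: d = |μ₁ − μ₀| / σ = |2325.3 − 2274.0| / 80.0 = 0.6412
Noncentrality parameter: δ = d·√n = 0.6412 × √29 = 3.4532
Two-sided α = 0.05 → critical value z_{0.025} = 1.960.
Power = Φ(δ − 1.960) + Φ(−δ − 1.960) = Φ(1.493) + Φ(-5.413) = 0.9323 + 0.0000 = 0.9323.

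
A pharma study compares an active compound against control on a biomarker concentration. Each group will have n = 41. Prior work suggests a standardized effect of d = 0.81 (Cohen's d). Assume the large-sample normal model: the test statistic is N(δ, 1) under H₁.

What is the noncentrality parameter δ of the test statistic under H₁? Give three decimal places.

δ ≈ 3.667

δ = d·√(n/2) = 0.81 × √(41/2) = 3.6674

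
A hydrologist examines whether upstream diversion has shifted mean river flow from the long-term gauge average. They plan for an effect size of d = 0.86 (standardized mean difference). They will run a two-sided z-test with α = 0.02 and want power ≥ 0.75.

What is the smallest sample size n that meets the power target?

For power 0.75 need Φ(δ − z_{0.01}) = 0.75, so δ = z_{0.01} + z_{0.25} = 2.326 + 0.674 = 3.001.
(For δ > 0 the lower-tail rejection region contributes negligibly to power, so the one-term inversion is standard.)
δ = d·√n ⇒ n = (δ/d)² = (3.001 / 0.86)² = 12.18.
Rounding up, n = 13.

n = 13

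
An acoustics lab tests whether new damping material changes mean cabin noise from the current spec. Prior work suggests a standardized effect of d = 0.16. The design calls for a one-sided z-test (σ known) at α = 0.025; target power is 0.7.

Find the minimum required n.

n = 242

For power 0.7 need Φ(δ − z_{0.025}) = 0.7, so δ = z_{0.025} + z_{0.30} = 1.960 + 0.524 = 2.484.
δ = d·√n ⇒ n = (δ/d)² = (2.484 / 0.16)² = 241.10.
Rounding up, n = 242.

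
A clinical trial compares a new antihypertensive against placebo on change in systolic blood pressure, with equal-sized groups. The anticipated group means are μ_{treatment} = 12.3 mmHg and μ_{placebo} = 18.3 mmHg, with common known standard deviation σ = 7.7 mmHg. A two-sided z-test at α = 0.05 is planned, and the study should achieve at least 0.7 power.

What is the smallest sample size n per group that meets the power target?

n = 21 per group

Standardized effect: d = |μ_{treatment} − μ_{placebo}| / σ = |12.3 − 18.3| / 7.7 = 0.7792
Set Φ(δ − 1.960) = 0.7; then δ − 1.960 = Φ⁻¹(0.7) = 0.524, giving δ = 2.484.
(For δ > 0 the lower-tail rejection region contributes negligibly to power, so the one-term inversion is standard.)
δ = d·√(n/2) ⇒ n = 2(δ/d)² = 2 × (2.484 / 0.7792)² = 20.33.
Rounding up, n = 21 per group.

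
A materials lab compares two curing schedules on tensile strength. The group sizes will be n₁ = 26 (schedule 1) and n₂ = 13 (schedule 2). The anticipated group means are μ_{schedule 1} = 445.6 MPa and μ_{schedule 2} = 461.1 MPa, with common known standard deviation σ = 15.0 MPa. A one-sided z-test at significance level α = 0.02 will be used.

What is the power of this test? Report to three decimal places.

Power ≈ 0.838

Standardized effect: d = |μ_{schedule 1} − μ_{schedule 2}| / σ = |445.6 − 461.1| / 15.0 = 1.0333
Noncentrality parameter: δ = d / √(1/n₁ + 1/n₂) = 1.0333 / √(1/26 + 1/13) = 3.0421
One-sided α = 0.02 → critical value z_{0.02} = 2.054.
Power = Φ(δ − 2.054) = Φ(0.988) = 0.8385.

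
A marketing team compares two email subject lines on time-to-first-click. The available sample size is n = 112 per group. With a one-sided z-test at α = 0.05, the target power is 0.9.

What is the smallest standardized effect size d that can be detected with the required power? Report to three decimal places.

d ≈ 0.391

Need Φ(δ − 1.645) = 0.9, so δ = 1.645 + 1.282 = 2.926.
δ = d·√(n/2) ⇒ d = δ/√(n/2) = 2.926/√(112/2) = 0.3911.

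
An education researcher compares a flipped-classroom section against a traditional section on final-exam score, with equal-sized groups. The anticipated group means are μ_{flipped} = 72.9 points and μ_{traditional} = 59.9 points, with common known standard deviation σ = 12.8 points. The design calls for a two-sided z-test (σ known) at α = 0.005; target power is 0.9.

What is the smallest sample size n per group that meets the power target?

n = 33 per group

Standardized effect: d = |μ_{flipped} − μ_{traditional}| / σ = |72.9 − 59.9| / 12.8 = 1.0156
Set Φ(δ − 2.807) = 0.9; then δ − 2.807 = Φ⁻¹(0.9) = 1.282, giving δ = 4.089.
(The Φ(−δ − z_{α/2}) term is vanishingly small for δ > 0 and is dropped in the standard sample-size formula.)
δ = d·√(n/2) ⇒ n = 2(δ/d)² = 2 × (4.089 / 1.0156)² = 32.41.
Round up to the next whole unit.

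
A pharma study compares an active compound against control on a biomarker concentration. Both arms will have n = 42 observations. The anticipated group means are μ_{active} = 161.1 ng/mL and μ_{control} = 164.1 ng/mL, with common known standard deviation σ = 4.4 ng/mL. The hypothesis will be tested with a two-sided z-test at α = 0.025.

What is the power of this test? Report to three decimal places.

Power ≈ 0.811

Standardized effect: d = |μ_{active} − μ_{control}| / σ = |161.1 − 164.1| / 4.4 = 0.6818
Noncentrality parameter: δ = d·√(n/2) = 0.6818 × √(42/2) = 3.1245
Critical value for a two-sided test at α = 0.025: z_{α/2} = 2.241.
Power = Φ(δ − 2.241) + Φ(−δ − 2.241) = Φ(0.883) + Φ(-5.366) = 0.8114 + 0.0000 = 0.8114.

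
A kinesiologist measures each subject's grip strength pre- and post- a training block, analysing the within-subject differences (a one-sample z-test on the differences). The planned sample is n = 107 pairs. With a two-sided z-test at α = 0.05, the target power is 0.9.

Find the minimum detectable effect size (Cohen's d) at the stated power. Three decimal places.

Required noncentrality: δ = z_{0.025} + z_{0.10} = 1.960 + 1.282 = 3.242.
(The second rejection-region term Φ(−δ − z_{α/2}) is negligible and dropped.)
δ = d·√n ⇒ d = δ/√n = 3.242/√107 = 0.3134.

d ≈ 0.313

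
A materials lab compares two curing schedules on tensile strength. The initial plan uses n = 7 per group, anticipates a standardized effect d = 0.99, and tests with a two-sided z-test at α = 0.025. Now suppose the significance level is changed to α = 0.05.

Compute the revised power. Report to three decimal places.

Power ≈ 0.457

δ = d·√(n/2) = 0.99 × √(7/2) = 1.8521 (unchanged). New critical value: z_{0.025} = 1.960.
Revised power = Φ(δ − 1.960) + Φ(−δ − 1.960) = Φ(-0.108) + Φ(-3.812) = 0.4571 + 0.0001 = 0.4571.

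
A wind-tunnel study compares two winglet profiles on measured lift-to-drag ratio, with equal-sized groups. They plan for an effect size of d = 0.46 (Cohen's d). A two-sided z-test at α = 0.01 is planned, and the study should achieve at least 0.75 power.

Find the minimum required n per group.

n = 100 per group

For power 0.75 need Φ(δ − z_{0.005}) = 0.75, so δ = z_{0.005} + z_{0.25} = 2.576 + 0.674 = 3.250.
(The Φ(−δ − z_{α/2}) term is vanishingly small for δ > 0 and is dropped in the standard sample-size formula.)
δ = d·√(n/2) ⇒ n = 2(δ/d)² = 2 × (3.250 / 0.46)² = 99.85.
Rounding up, n = 100 per group.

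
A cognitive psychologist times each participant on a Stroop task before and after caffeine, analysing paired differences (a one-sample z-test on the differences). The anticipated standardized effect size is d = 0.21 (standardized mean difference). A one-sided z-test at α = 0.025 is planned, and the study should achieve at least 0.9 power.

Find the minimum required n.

n = 239

For power 0.9 need Φ(δ − z_{0.025}) = 0.9, so δ = z_{0.025} + z_{0.10} = 1.960 + 1.282 = 3.242.
δ = d·√n ⇒ n = (δ/d)² = (3.242 / 0.21)² = 238.26.
Rounding up, n = 239.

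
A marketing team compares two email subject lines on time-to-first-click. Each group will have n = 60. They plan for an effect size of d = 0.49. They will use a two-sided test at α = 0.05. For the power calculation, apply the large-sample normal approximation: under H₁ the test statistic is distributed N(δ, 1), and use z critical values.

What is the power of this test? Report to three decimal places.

Power ≈ 0.765

Noncentrality parameter: δ = d·√(n/2) = 0.49 × √(60/2) = 2.6838
Critical value for a two-sided test at α = 0.05: z_{α/2} = 1.960.
Power = Φ(δ − 1.960) + Φ(−δ − 1.960) = Φ(0.724) + Φ(-4.644) = 0.7654 + 0.0000 = 0.7654.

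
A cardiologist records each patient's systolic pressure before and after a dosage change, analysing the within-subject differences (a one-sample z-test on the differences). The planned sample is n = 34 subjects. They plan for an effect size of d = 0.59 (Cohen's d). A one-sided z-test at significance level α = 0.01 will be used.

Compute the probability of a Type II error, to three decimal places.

Noncentrality parameter: δ = d·√n = 0.59 × √34 = 3.4403
Critical value for a one-sided test at α = 0.01: z_α = 2.326.
Power = Φ(δ − 2.326) = Φ(1.114) = 0.8673.
Type II error: β = 1 − power = 1 − 0.8673 = 0.1327.

β ≈ 0.133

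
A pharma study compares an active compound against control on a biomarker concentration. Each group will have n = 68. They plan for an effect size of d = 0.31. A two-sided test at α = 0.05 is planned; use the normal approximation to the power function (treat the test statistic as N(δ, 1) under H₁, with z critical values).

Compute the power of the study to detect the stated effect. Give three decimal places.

Noncentrality parameter: δ = d·√(n/2) = 0.31 × √(68/2) = 1.8076
Two-sided α = 0.05 → critical value z_{0.025} = 1.960.
Power = Φ(δ − 1.960) + Φ(−δ − 1.960) = Φ(-0.152) + Φ(-3.768) = 0.4394 + 0.0001 = 0.4395.

Power ≈ 0.440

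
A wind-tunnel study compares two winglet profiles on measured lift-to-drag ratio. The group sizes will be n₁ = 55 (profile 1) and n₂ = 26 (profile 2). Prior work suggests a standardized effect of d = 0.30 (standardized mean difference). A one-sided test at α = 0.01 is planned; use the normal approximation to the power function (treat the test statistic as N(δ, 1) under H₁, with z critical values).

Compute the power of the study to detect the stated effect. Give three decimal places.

Power ≈ 0.143

Noncentrality parameter: δ = d / √(1/n₁ + 1/n₂) = 0.30 / √(1/55 + 1/26) = 1.2605
Critical value for a one-sided test at α = 0.01: z_α = 2.326.
Power = P(Z > 2.326 − δ) = Φ(-1.066) = 0.1432.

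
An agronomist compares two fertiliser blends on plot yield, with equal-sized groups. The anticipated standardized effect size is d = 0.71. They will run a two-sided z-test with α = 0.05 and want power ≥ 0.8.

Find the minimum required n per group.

n = 32 per group

For power 0.8 need Φ(δ − z_{0.025}) = 0.8, so δ = z_{0.025} + z_{0.20} = 1.960 + 0.842 = 2.802.
(The Φ(−δ − z_{α/2}) term is vanishingly small for δ > 0 and is dropped in the standard sample-size formula.)
δ = d·√(n/2) ⇒ n = 2(δ/d)² = 2 × (2.802 / 0.71)² = 31.14.
Round up to the next whole unit.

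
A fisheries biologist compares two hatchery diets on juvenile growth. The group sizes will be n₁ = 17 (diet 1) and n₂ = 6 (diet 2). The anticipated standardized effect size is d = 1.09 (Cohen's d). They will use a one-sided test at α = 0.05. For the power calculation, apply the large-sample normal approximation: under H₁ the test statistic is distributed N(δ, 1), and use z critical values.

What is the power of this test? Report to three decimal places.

Power ≈ 0.742

Noncentrality parameter: δ = d / √(1/n₁ + 1/n₂) = 1.09 / √(1/17 + 1/6) = 2.2954
Critical value for a one-sided test at α = 0.05: z_α = 1.645.
Power = Φ(δ − 1.645) = Φ(0.651) = 0.7423.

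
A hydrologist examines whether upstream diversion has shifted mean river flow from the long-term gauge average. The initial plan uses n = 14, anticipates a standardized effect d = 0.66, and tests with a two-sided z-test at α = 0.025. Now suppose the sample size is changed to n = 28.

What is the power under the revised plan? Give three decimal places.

Power ≈ 0.895

With n = 28: δ = d·√n = 0.66 × √28 = 3.4924. Critical value z_{0.0125} = 2.241.
Revised power = Φ(δ − 2.241) + Φ(−δ − 2.241) = Φ(1.251) + Φ(-5.734) = 0.8945 + 0.0000 = 0.8945.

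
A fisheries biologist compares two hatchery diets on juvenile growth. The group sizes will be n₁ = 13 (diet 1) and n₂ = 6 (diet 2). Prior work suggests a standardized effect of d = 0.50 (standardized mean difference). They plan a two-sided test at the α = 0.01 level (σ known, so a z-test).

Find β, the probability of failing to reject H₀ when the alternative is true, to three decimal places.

β ≈ 0.941

Noncentrality parameter: λ = d / √(1/n₁ + 1/n₂) = 0.50 / √(1/13 + 1/6) = 1.0131
Critical value for a two-sided test at α = 0.01: z_{α/2} = 2.576.
Power = Φ(λ − 2.576) + Φ(−λ − 2.576) = Φ(-1.563) + Φ(-3.589) = 0.0591 + 0.0002 = 0.0592.
Type II error: β = 1 − power = 1 − 0.0592 = 0.9408.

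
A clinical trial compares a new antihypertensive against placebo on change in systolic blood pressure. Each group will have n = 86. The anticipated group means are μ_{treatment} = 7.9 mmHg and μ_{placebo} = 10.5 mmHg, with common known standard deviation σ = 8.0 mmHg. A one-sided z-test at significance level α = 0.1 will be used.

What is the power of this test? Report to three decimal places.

Power ≈ 0.802

Standardized effect: d = |μ_{treatment} − μ_{placebo}| / σ = |7.9 − 10.5| / 8.0 = 0.3250
Noncentrality parameter: δ = d·√(n/2) = 0.3250 × √(86/2) = 2.1312
One-sided α = 0.1 → critical value z_{0.1} = 1.282.
Power = P(Z > 1.282 − δ) = Φ(0.850) = 0.8022.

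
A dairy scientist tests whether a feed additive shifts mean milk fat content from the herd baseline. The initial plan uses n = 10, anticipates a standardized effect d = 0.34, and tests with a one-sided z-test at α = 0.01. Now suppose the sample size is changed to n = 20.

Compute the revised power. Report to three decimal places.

Power ≈ 0.210

With n = 20: δ = d·√n = 0.34 × √20 = 1.5205. Critical value z_{0.01} = 2.326.
Revised power = Φ(δ − 2.326) = Φ(-0.806) = 0.2102.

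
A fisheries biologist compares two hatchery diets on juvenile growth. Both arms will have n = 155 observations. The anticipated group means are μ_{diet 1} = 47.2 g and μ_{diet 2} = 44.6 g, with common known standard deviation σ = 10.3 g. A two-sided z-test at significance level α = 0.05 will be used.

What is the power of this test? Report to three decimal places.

Power ≈ 0.603

Standardized effect: d = |μ_{diet 1} − μ_{diet 2}| / σ = |47.2 − 44.6| / 10.3 = 0.2524
Noncentrality parameter: δ = d·√(n/2) = 0.2524 × √(155/2) = 2.2222
Critical value for a two-sided test at α = 0.05: z_{α/2} = 1.960.
Power = Φ(δ − 1.960) + Φ(−δ − 1.960) = Φ(0.262) + Φ(-4.182) = 0.6034 + 0.0000 = 0.6035.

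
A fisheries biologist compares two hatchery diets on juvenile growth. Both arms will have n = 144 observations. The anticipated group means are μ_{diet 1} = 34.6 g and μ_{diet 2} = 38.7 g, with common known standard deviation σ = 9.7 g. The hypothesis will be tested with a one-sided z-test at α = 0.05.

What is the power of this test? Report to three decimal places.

Power ≈ 0.974

Standardized effect: d = |μ_{diet 1} − μ_{diet 2}| / σ = |34.6 − 38.7| / 9.7 = 0.4227
Noncentrality parameter: δ = d·√(n/2) = 0.4227 × √(144/2) = 3.5866
Critical value for a one-sided test at α = 0.05: z_α = 1.645.
Power = Φ(δ − 1.645) = Φ(1.942) = 0.9739.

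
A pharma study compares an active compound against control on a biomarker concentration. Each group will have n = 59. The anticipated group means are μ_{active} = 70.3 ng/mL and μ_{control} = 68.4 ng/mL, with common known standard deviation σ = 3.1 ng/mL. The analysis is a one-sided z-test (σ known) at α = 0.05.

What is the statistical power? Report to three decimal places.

Standardized effect: d = |μ_{active} − μ_{control}| / σ = |70.3 − 68.4| / 3.1 = 0.6129
Noncentrality parameter: δ = d·√(n/2) = 0.6129 × √(59/2) = 3.3289
One-sided α = 0.05 → critical value z_{0.05} = 1.645.
Power = Φ(δ − 1.645) = Φ(1.684) = 0.9539.

Power ≈ 0.954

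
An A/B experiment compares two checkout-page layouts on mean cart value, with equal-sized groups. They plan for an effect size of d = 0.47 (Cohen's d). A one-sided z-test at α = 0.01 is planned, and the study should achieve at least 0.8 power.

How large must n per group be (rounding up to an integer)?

n = 91 per group

For power 0.8 need Φ(δ − z_{0.01}) = 0.8, so δ = z_{0.01} + z_{0.20} = 2.326 + 0.842 = 3.168.
δ = d·√(n/2) ⇒ n = 2(δ/d)² = 2 × (3.168 / 0.47)² = 90.86.
Rounding up, n = 91 per group.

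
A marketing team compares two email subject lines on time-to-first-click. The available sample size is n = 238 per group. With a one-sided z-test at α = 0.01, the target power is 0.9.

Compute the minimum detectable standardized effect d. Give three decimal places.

Required noncentrality: δ = z_{0.01} + z_{0.10} = 2.326 + 1.282 = 3.608.
δ = d·√(n/2) ⇒ d = δ/√(n/2) = 3.608/√(238/2) = 0.3307.

d ≈ 0.331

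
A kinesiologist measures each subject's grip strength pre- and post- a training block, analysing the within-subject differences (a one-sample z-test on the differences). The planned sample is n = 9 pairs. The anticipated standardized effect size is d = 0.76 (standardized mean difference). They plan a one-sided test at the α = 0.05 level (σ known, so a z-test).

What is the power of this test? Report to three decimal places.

Power ≈ 0.737

Noncentrality parameter: δ = d·√n = 0.76 × √9 = 2.2800
One-sided α = 0.05 → critical value z_{0.05} = 1.645.
Power = Φ(δ − 1.645) = Φ(0.635) = 0.7373.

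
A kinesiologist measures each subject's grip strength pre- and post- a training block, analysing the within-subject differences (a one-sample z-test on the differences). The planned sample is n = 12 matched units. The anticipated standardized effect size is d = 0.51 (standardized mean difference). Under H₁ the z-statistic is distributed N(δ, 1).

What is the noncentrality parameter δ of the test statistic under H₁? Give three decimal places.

The noncentrality parameter scales effect size by the design's sample-size factor: δ = d·√n = 0.51 × √12 = 1.7667

δ ≈ 1.767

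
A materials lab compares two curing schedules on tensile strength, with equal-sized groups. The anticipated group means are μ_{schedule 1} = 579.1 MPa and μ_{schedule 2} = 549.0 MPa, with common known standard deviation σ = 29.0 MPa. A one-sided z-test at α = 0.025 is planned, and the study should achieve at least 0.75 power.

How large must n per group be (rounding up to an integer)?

Standardized effect: d = |μ_{schedule 1} − μ_{schedule 2}| / σ = |579.1 − 549.0| / 29.0 = 1.0379
Set Φ(δ − 1.960) = 0.75; then δ − 1.960 = Φ⁻¹(0.75) = 0.674, giving δ = 2.634.
δ = d·√(n/2) ⇒ n = 2(δ/d)² = 2 × (2.634 / 1.0379)² = 12.88.
Rounding up, n = 13 per group.

n = 13 per group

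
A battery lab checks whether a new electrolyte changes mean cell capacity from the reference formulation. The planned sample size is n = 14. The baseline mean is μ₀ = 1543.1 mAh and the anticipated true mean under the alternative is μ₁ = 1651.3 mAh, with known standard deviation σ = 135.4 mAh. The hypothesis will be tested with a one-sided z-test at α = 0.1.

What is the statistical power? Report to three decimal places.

Power ≈ 0.956

Standardized effect: d = |μ₁ − μ₀| / σ = |1651.3 − 1543.1| / 135.4 = 0.7991
Noncentrality parameter: δ = d·√n = 0.7991 × √14 = 2.9900
One-sided α = 0.1 → critical value z_{0.1} = 1.282.
Power = P(Z > 1.282 − δ) = Φ(1.708) = 0.9562.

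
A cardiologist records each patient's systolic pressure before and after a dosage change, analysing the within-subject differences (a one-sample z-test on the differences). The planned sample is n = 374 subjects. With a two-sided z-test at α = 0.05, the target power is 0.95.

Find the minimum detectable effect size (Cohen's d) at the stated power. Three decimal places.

d ≈ 0.186

Need Φ(δ − 1.960) = 0.95, so δ = 1.960 + 1.645 = 3.605.
(The second rejection-region term Φ(−δ − z_{α/2}) is negligible and dropped.)
δ = d·√n ⇒ d = δ/√n = 3.605/√374 = 0.1864.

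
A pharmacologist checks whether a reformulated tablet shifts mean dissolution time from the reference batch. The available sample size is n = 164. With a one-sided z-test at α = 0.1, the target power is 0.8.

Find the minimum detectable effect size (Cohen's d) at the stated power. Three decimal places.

d ≈ 0.166

Need Φ(δ − 1.282) = 0.8, so δ = 1.282 + 0.842 = 2.123.
δ = d·√n ⇒ d = δ/√n = 2.123/√164 = 0.1658.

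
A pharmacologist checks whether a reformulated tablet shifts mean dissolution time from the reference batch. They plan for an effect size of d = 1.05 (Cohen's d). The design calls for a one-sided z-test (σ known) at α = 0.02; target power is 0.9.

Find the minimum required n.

For power 0.9 need Φ(δ − z_{0.02}) = 0.9, so δ = z_{0.02} + z_{0.10} = 2.054 + 1.282 = 3.335.
δ = d·√n ⇒ n = (δ/d)² = (3.335 / 1.05)² = 10.09.
Rounding up, n = 11.

n = 11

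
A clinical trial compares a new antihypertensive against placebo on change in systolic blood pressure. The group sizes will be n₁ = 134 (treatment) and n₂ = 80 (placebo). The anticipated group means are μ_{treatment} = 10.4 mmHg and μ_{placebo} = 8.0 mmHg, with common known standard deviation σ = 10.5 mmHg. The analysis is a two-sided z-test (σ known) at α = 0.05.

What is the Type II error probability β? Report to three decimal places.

Standardized effect: d = |μ_{treatment} − μ_{placebo}| / σ = |10.4 − 8.0| / 10.5 = 0.2286
Noncentrality parameter: δ = d / √(1/n₁ + 1/n₂) = 0.2286 / √(1/134 + 1/80) = 1.6178
Critical value for a two-sided test at α = 0.05: z_{α/2} = 1.960.
Power = Φ(δ − 1.960) + Φ(−δ − 1.960) = Φ(-0.342) + Φ(-3.578) = 0.3661 + 0.0002 = 0.3663.
Type II error: β = 1 − power = 1 − 0.3663 = 0.6337.

β ≈ 0.634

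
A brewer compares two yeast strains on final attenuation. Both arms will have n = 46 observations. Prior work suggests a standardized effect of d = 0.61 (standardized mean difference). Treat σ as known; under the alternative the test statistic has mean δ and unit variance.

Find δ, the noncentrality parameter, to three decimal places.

The noncentrality parameter scales effect size by the design's sample-size factor: δ = d·√(n/2) = 0.61 × √(46/2) = 2.9255

δ ≈ 2.925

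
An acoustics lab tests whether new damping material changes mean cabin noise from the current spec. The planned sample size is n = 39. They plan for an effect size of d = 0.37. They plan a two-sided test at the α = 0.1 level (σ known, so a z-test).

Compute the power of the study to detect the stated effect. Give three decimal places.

Power ≈ 0.747

Noncentrality parameter: δ = d·√n = 0.37 × √39 = 2.3106
Two-sided α = 0.1 → critical value z_{0.05} = 1.645.
Power = Φ(δ − 1.645) + Φ(−δ − 1.645) = Φ(0.666) + Φ(-3.956) = 0.7472 + 0.0000 = 0.7473.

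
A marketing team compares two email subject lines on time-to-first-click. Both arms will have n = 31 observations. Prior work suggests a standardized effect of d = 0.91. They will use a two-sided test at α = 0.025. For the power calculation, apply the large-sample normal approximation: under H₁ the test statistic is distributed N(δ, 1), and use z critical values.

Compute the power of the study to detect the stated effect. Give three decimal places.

Power ≈ 0.910

Noncentrality parameter: δ = d·√(n/2) = 0.91 × √(31/2) = 3.5827
Two-sided α = 0.025 → critical value z_{0.0125} = 2.241.
Power = Φ(δ − 2.241) + Φ(−δ − 2.241) = Φ(1.341) + Φ(-5.824) = 0.9101 + 0.0000 = 0.9101.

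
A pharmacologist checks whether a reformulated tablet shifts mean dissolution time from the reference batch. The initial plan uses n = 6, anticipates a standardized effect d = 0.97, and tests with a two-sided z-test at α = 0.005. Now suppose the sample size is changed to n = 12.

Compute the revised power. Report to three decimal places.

With n = 12: δ = d·√n = 0.97 × √12 = 3.3602. Critical value z_{0.0025} = 2.807.
Revised power = Φ(δ − 2.807) + Φ(−δ − 2.807) = Φ(0.553) + Φ(-6.167) = 0.7099 + 0.0000 = 0.7099.

Power ≈ 0.710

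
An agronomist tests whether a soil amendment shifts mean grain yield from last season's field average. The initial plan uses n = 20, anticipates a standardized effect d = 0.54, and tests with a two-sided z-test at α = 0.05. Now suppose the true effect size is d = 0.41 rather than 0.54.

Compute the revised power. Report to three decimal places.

Power ≈ 0.450

With d = 0.41: δ = d·√n = 0.41 × √20 = 1.8336. Critical value z_{0.025} = 1.960.
Revised power = Φ(δ − 1.960) + Φ(−δ − 1.960) = Φ(-0.126) + Φ(-3.794) = 0.4497 + 0.0001 = 0.4498.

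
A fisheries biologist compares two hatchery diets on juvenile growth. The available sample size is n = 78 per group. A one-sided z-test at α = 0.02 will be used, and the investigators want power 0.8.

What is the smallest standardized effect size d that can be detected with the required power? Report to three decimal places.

Required noncentrality: δ = z_{0.02} + z_{0.20} = 2.054 + 0.842 = 2.895.
δ = d·√(n/2) ⇒ d = δ/√(n/2) = 2.895/√(78/2) = 0.4636.

d ≈ 0.464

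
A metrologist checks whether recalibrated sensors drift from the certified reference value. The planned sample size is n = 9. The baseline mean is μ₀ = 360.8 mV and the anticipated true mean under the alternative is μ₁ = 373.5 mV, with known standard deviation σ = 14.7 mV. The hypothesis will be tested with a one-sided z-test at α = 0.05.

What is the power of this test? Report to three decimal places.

Standardized effect: d = |μ₁ − μ₀| / σ = |373.5 − 360.8| / 14.7 = 0.8639
Noncentrality parameter: δ = d·√n = 0.8639 × √9 = 2.5918
Critical value for a one-sided test at α = 0.05: z_α = 1.645.
Power = Φ(δ − 1.645) = Φ(0.947) = 0.8282.

Power ≈ 0.828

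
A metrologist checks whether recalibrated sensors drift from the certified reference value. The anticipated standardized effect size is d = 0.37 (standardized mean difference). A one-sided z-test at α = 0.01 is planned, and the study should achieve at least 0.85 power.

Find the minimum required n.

n = 83

For power 0.85 need Φ(δ − z_{0.01}) = 0.85, so δ = z_{0.01} + z_{0.15} = 2.326 + 1.036 = 3.363.
δ = d·√n ⇒ n = (δ/d)² = (3.363 / 0.37)² = 82.60.
Round up to the next whole unit.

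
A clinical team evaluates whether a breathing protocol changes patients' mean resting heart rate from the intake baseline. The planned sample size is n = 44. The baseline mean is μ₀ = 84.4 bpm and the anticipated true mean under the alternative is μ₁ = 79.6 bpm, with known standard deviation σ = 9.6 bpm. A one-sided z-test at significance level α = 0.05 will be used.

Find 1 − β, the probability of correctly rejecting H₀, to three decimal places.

Standardized effect: d = |μ₁ − μ₀| / σ = |79.6 − 84.4| / 9.6 = 0.5000
Noncentrality parameter: δ = d·√n = 0.5000 × √44 = 3.3166
Critical value for a one-sided test at α = 0.05: z_α = 1.645.
Power = P(Z > 1.645 − δ) = Φ(1.672) = 0.9527.

Power ≈ 0.953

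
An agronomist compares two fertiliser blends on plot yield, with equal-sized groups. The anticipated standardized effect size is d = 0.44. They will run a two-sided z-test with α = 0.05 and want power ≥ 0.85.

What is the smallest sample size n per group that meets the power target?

Set Φ(δ − 1.960) = 0.85; then δ − 1.960 = Φ⁻¹(0.85) = 1.036, giving δ = 2.996.
(Ignoring the negligible lower-tail rejection probability gives the usual closed-form inversion.)
δ = d·√(n/2) ⇒ n = 2(δ/d)² = 2 × (2.996 / 0.44)² = 92.75.
Round up to the next whole unit.

n = 93 per group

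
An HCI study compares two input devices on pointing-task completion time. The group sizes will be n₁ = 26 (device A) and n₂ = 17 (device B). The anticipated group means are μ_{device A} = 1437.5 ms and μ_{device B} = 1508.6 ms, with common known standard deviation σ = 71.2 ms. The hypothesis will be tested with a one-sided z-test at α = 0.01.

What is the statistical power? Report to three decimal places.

Power ≈ 0.809

Standardized effect: d = |μ_{device A} − μ_{device B}| / σ = |1437.5 − 1508.6| / 71.2 = 0.9986
Noncentrality parameter: δ = d / √(1/n₁ + 1/n₂) = 0.9986 / √(1/26 + 1/17) = 3.2016
Critical value for a one-sided test at α = 0.01: z_α = 2.326.
Power = P(Z > 2.326 − δ) = Φ(0.875) = 0.8093.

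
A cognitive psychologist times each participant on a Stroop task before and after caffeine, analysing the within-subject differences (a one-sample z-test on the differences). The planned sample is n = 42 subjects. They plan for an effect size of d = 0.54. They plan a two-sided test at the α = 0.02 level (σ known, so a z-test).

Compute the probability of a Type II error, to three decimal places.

Noncentrality parameter: δ = d·√n = 0.54 × √42 = 3.4996
Two-sided α = 0.02 → critical value z_{0.01} = 2.326.
Power = Φ(δ − 2.326) + Φ(−δ − 2.326) = Φ(1.173) + Φ(-5.826) = 0.8797 + 0.0000 = 0.8797.
Type II error: β = 1 − power = 1 − 0.8797 = 0.1203.

β ≈ 0.120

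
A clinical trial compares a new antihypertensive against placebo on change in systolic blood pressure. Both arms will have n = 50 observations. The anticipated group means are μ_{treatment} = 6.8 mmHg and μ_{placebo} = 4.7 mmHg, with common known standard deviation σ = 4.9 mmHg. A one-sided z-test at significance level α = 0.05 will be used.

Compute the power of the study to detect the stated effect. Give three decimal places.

Power ≈ 0.691

Standardized effect: d = |μ_{treatment} − μ_{placebo}| / σ = |6.8 − 4.7| / 4.9 = 0.4286
Noncentrality parameter: δ = d·√(n/2) = 0.4286 × √(50/2) = 2.1429
Critical value for a one-sided test at α = 0.05: z_α = 1.645.
Power = Φ(δ − 1.645) = Φ(0.498) = 0.6908.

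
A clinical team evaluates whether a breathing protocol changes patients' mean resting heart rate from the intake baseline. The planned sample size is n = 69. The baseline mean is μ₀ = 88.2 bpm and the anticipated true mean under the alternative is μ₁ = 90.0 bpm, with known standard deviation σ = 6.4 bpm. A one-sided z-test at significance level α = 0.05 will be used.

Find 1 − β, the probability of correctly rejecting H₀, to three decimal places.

Standardized effect: d = |μ₁ − μ₀| / σ = |90.0 − 88.2| / 6.4 = 0.2812
Noncentrality parameter: δ = d·√n = 0.2812 × √69 = 2.3362
One-sided α = 0.05 → critical value z_{0.05} = 1.645.
Power = P(Z > 1.645 − δ) = Φ(0.691) = 0.7553.

Power ≈ 0.755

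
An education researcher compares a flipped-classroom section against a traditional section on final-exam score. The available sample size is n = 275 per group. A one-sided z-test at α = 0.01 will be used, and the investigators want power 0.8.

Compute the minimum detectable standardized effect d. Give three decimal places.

d ≈ 0.270

Required noncentrality: δ = z_{0.01} + z_{0.20} = 2.326 + 0.842 = 3.168.
δ = d·√(n/2) ⇒ d = δ/√(n/2) = 3.168/√(275/2) = 0.2702.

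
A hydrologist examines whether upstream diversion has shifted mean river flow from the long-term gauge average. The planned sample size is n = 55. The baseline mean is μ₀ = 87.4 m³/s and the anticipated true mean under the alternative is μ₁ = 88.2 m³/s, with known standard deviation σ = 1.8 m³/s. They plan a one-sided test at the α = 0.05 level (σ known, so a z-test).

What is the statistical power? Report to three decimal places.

Standardized effect: d = |μ₁ − μ₀| / σ = |88.2 − 87.4| / 1.8 = 0.4444
Noncentrality parameter: λ = d·√n = 0.4444 × √55 = 3.2961
Critical value for a one-sided test at α = 0.05: z_α = 1.645.
Power = P(Z > 1.645 − λ) = Φ(1.651) = 0.9507.

Power ≈ 0.951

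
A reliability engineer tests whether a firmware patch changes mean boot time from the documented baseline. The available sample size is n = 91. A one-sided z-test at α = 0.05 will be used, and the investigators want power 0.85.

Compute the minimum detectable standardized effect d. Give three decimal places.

d ≈ 0.281

Required noncentrality: δ = z_{0.05} + z_{0.15} = 1.645 + 1.036 = 2.681.
δ = d·√n ⇒ d = δ/√n = 2.681/√91 = 0.2811.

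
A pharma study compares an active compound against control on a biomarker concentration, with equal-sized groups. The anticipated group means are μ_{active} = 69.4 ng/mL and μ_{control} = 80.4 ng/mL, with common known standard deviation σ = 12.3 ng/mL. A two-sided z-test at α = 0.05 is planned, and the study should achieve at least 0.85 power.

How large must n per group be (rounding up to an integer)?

Standardized effect: d = |μ_{active} − μ_{control}| / σ = |69.4 − 80.4| / 12.3 = 0.8943
Set Φ(δ − 1.960) = 0.85; then δ − 1.960 = Φ⁻¹(0.85) = 1.036, giving δ = 2.996.
(The Φ(−δ − z_{α/2}) term is vanishingly small for δ > 0 and is dropped in the standard sample-size formula.)
δ = d·√(n/2) ⇒ n = 2(δ/d)² = 2 × (2.996 / 0.8943)² = 22.45.
Round up to the next whole unit.

n = 23 per group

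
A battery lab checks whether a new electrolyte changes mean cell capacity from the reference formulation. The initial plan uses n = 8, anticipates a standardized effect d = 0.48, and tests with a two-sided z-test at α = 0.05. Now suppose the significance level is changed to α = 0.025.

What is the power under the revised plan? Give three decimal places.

Power ≈ 0.189

δ = d·√n = 0.48 × √8 = 1.3576 (unchanged). New critical value: z_{0.0125} = 2.241.
Revised power = Φ(δ − 2.241) + Φ(−δ − 2.241) = Φ(-0.884) + Φ(-3.599) = 0.1884 + 0.0002 = 0.1886.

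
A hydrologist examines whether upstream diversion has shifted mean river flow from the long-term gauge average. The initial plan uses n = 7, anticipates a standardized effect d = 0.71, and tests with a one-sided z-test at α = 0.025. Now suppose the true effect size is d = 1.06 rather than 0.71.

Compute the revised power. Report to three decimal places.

Power ≈ 0.801

With d = 1.06: δ = d·√n = 1.06 × √7 = 2.8045. Critical value z_{0.025} = 1.960.
Revised power = Φ(δ − 1.960) = Φ(0.845) = 0.8008.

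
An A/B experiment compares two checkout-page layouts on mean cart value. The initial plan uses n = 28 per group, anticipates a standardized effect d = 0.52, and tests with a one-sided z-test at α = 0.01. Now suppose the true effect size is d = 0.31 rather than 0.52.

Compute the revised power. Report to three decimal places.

With d = 0.31: δ = d·√(n/2) = 0.31 × √(28/2) = 1.1599. Critical value z_{0.01} = 2.326.
Revised power = Φ(δ − 2.326) = Φ(-1.166) = 0.1217.

Power ≈ 0.122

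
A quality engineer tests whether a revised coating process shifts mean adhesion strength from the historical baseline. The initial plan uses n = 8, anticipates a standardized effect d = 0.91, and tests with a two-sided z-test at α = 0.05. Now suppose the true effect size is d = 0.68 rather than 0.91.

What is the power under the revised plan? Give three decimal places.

Power ≈ 0.485

With d = 0.68: δ = d·√n = 0.68 × √8 = 1.9233. Critical value z_{0.025} = 1.960.
Revised power = Φ(δ − 1.960) + Φ(−δ − 1.960) = Φ(-0.037) + Φ(-3.883) = 0.4854 + 0.0001 = 0.4854.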